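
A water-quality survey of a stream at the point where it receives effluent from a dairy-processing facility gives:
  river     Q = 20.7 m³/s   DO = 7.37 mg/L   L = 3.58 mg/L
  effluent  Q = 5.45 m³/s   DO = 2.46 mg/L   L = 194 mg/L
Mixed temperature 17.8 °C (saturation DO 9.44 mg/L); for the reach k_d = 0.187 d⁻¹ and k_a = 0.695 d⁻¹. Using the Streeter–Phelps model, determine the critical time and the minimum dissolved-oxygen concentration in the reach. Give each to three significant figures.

Mixed DO = (20.7×7.37 + 5.45×2.46)/(20.7+5.45) = 166.0/26.15 = 6.347 mg/L.
Mixed L₀ = (20.7×3.58 + 5.45×194)/(26.15) = 1131/26.15 = 43.27 mg/L.
Initial deficit D₀ = C_s − DO₀ = 9.44 − 6.347 = 3.093 mg/L.
t_c = (1/0.5080) ln[(0.695/0.187)(1 − 3.093×0.5080/(0.187×43.27))] = 1.969 × ln(2.995) = 2.159 d.
D_c = (0.187/0.695) × 43.27 × e^(−0.187×2.159) = 0.2691 × 43.27 × 0.6678 = 7.774 mg/L.
Minimum DO = 9.44 − 7.774 = 1.666 mg/L.

t_c ≈ 2.16 d; minimum DO ≈ 1.67 mg/L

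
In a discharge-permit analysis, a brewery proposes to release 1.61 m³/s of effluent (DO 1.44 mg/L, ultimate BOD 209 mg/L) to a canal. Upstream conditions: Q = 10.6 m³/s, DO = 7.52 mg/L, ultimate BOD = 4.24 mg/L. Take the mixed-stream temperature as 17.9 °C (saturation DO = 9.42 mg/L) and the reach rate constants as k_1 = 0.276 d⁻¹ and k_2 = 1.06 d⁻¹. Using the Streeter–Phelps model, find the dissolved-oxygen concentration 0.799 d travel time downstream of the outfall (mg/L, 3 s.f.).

DO ≈ 4.16 mg/L

Mixed DO = (10.6×7.52 + 1.61×1.44)/(10.6+1.61) = 82.03/12.21 = 6.718 mg/L.
Mixed L₀ = (10.6×4.24 + 1.61×209)/(12.21) = 381.4/12.21 = 31.24 mg/L.
Initial deficit D₀ = C_s − DO₀ = 9.42 − 6.718 = 2.702 mg/L.
D(0.799) = [0.276×31.24/(1.06−0.276)](e^(−0.276×0.799) − e^(−1.06×0.799)) + 2.702 e^(−1.06×0.799)
= 11.00 × (0.8021 − 0.4287) + 2.702 × 0.4287 = 5.264 mg/L.
DO = 9.42 − 5.264 = 4.156 mg/L.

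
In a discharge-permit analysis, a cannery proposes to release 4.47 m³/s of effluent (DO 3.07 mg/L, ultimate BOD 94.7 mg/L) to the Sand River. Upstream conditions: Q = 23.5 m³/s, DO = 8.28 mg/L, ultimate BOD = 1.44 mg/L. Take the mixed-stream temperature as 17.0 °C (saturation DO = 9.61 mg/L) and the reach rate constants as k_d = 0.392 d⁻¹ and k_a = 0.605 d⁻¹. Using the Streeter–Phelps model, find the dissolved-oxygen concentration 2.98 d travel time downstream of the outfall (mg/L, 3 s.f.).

DO ≈ 4.86 mg/L

Mixed DO = (23.5×8.28 + 4.47×3.07)/(23.5+4.47) = 208.3/27.97 = 7.447 mg/L.
Mixed L₀ = (23.5×1.44 + 4.47×94.7)/(27.97) = 457.1/27.97 = 16.34 mg/L.
Initial deficit D₀ = C_s − DO₀ = 9.61 − 7.447 = 2.163 mg/L.
D(2.98) = [0.392×16.34/(0.605−0.392)](e^(−0.392×2.98) − e^(−0.605×2.98)) + 2.163 e^(−0.605×2.98)
= 30.08 × (0.3109 − 0.1648) + 2.163 × 0.1648 = 4.752 mg/L.
DO = 9.61 − 4.752 = 4.858 mg/L.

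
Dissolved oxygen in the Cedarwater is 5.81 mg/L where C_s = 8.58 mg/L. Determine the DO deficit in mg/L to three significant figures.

D ≈ 2.77 mg/L

D = C_s − C = 8.58 − 5.81 = 2.77 mg/L.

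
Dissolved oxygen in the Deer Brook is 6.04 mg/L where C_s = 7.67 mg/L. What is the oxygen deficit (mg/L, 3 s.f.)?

D ≈ 1.63 mg/L

D = C_s − C = 7.67 − 6.04 = 1.63 mg/L.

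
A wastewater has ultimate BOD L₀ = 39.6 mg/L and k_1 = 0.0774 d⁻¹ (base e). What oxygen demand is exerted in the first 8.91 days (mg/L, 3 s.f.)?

y_t = L₀(1 − e^(−k_1 t)) = 39.6 × (1 − e^(−0.0774×8.91))
= 39.6 × (1 − 0.5018) = 39.6 × 0.4982 = 19.73 mg/L.

y ≈ 19.7 mg/L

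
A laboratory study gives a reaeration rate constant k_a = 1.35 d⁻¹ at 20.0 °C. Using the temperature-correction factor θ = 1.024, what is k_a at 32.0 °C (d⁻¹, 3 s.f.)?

k_a(T₂) = k_a(T₁) · θ^(T₂−T₁) = 1.35 × 1.024^(32.0−20.0)
= 1.35 × 1.024^12.0 = 1.35 × 1.329 = 1.794 d⁻¹.

k_a ≈ 1.79 d⁻¹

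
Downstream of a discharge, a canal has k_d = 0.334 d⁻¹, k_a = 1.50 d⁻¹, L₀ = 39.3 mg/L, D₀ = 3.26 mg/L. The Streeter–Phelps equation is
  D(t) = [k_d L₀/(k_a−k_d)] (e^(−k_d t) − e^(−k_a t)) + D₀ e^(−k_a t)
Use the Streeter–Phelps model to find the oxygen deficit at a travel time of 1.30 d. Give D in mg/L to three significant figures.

D ≈ 6.15 mg/L

k_d L₀/(k_a−k_d) = 0.334×39.3/(1.50−0.334) = 13.13/1.166 = 11.26 mg/L.
e^(−k_d t) = e^(−0.334×1.300) = 0.6478; e^(−k_a t) = e^(−1.50×1.300) = 0.1423.
D = 11.26 × (0.6478 − 0.1423) + 3.26 × 0.1423 = 5.691 + 0.4638 = 6.155 mg/L.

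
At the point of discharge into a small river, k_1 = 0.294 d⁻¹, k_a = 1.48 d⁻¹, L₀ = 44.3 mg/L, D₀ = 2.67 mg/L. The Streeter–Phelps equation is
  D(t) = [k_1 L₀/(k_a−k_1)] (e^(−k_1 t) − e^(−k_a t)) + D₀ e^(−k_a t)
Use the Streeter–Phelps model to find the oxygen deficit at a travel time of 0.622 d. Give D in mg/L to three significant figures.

D ≈ 5.84 mg/L

k_1 L₀/(k_a−k_1) = 0.294×44.3/(1.48−0.294) = 13.02/1.186 = 10.98 mg/L.
e^(−k_1 t) = e^(−0.294×0.6220) = 0.8329; e^(−k_a t) = e^(−1.48×0.6220) = 0.3983.
D = 10.98 × (0.8329 − 0.3983) + 2.67 × 0.3983 = 4.772 + 1.063 = 5.836 mg/L.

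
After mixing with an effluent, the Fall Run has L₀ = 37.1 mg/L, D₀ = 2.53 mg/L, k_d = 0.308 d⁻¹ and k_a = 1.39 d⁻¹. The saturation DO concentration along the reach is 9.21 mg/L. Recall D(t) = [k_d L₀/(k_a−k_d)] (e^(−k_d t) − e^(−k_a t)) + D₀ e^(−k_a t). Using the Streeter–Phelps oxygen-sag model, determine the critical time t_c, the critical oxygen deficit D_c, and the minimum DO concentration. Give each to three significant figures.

At the critical point dD/dt = 0, so k_d L₀ e^(−k_d t) = k_a D. Substituting D(t) from the Streeter–Phelps equation and solving for t gives
t_c = ln[(k_a/k_d)(1 − D₀(k_a−k_d)/(k_d L₀))] / (k_a−k_d).
Here k_a−k_d = 1.082 d⁻¹ and 1 − D₀(k_a−k_d)/(k_d L₀) = 1 − 2.53×1.082/(0.308×37.1) = 0.7604, so
t_c = ln(4.513 × 0.7604) / 1.082 = 1.233 / 1.082 = 1.140 d.
L(t_c) = L₀ e^(−k_d t_c) = 37.1 × 0.7040 = 26.12 mg/L, and at the critical point k_a D_c = k_d L, so D_c = (0.308/1.39) × 26.12 = 5.787 mg/L.
Minimum DO = C_s − D_c = 9.21 − 5.787 = 3.423 mg/L.

t_c ≈ 1.14 d; D_c ≈ 5.79 mg/L; min DO ≈ 3.42 mg/L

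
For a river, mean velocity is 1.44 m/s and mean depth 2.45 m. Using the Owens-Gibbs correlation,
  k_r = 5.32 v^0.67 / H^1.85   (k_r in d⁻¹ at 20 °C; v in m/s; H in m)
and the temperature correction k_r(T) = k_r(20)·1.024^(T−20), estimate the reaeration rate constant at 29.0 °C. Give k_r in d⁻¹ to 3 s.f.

k_r(20) = 5.32 × 1.44^0.67 / 2.45^1.85 = 5.32 × 1.277 / 5.248 = 1.294 d⁻¹.
k_r(29.0) = 1.294 × 1.024^(29.0−20) = 1.294 × 1.238 = 1.602 d⁻¹.

k_r ≈ 1.60 d⁻¹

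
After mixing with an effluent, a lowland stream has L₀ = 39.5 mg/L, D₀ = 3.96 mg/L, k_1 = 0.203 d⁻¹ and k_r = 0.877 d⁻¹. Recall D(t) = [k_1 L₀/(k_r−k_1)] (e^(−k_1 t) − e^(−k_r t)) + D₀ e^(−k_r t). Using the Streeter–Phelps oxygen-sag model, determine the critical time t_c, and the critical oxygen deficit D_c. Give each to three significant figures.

t_c ≈ 1.57 d; D_c ≈ 6.65 mg/L

With k_r/k_1 = 4.320 and 1 − D₀(k_r−k_1)/(k_1 L₀) = 0.6671,
t_c = ln(4.320 × 0.6671) / (0.877 − 0.203) = ln(2.882) / 0.6740 = 1.059/0.6740 = 1.571 d.
D_c = (k_1/k_r) L₀ e^(−k_1 t_c) = (0.203/0.877) × 39.5 × e^(−0.203×1.571) = 0.2315 × 39.5 × 0.7270 = 6.647 mg/L.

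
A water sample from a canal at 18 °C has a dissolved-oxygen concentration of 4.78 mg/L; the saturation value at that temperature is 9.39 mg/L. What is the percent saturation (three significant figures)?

50.9 % saturation

% saturation = C/C_s × 100 = 4.78/9.39 × 100 = 50.9 %.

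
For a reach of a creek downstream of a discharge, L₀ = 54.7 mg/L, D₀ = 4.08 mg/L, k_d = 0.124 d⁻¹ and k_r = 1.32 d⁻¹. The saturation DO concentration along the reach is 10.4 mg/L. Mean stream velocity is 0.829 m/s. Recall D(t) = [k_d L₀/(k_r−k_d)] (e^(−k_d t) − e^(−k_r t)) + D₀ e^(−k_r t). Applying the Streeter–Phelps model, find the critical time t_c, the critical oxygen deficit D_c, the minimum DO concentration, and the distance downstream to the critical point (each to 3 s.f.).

t_c = [1/(k_r−k_d)] ln[(k_r/k_d)(1 − D₀(k_r−k_d)/(k_d L₀))]
= [1/(1.32−0.124)] ln[(1.32/0.124)(1 − 4.08×1.196/(0.124×54.7))]
= (1/1.196) ln[10.65 × 0.2806] = 0.8361 × ln(2.987) = 0.8361 × 1.094 = 0.9149 d.
D_c = (k_d/k_r) L₀ e^(−k_d t_c) = (0.124/1.32) × 54.7 × e^(−0.124×0.9149) = 0.09394 × 54.7 × 0.8928 = 4.587 mg/L.
Minimum DO = C_s − D_c = 10.4 − 4.587 = 5.813 mg/L.
x_c = v t_c = 0.829 m/s × 0.9149 d × 86400 s/d = 65530 m ≈ 65.5 km.

t_c ≈ 0.915 d; D_c ≈ 4.59 mg/L; min DO ≈ 5.81 mg/L; x_c ≈ 65.5 km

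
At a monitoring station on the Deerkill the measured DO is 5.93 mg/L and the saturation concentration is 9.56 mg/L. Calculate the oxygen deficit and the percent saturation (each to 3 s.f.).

D = C_s − C = 9.56 − 5.93 = 3.63 mg/L.
% saturation = 5.93/9.56 × 100 = 62.0 %.

D ≈ 3.63 mg/L; 62.0 % saturation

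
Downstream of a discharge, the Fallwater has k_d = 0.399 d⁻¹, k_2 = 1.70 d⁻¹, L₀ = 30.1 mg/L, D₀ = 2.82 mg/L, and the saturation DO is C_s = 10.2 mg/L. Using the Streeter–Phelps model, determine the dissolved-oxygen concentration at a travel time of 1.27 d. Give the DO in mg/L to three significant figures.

k_d L₀/(k_2−k_d) = 0.399×30.1/(1.70−0.399) = 12.01/1.301 = 9.231 mg/L.
e^(−k_d t) = e^(−0.399×1.270) = 0.6025; e^(−k_2 t) = e^(−1.70×1.270) = 0.1154.
D = 9.231 × (0.6025 − 0.1154) + 2.82 × 0.1154 = 4.496 + 0.3255 = 4.821 mg/L.
DO = C_s − D = 10.2 − 4.821 = 5.379 mg/L.

DO ≈ 5.38 mg/L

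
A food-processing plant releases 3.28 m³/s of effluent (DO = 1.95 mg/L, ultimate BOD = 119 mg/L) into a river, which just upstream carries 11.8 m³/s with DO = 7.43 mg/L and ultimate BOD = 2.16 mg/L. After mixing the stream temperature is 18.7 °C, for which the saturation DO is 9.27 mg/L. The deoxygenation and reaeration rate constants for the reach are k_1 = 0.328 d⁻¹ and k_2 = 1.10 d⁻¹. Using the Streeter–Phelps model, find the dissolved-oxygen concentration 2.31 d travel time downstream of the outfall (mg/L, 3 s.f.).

DO ≈ 4.46 mg/L

Mixed DO = (11.8×7.43 + 3.28×1.95)/(11.8+3.28) = 94.07/15.08 = 6.238 mg/L.
Mixed L₀ = (11.8×2.16 + 3.28×119)/(15.08) = 415.8/15.08 = 27.57 mg/L.
Initial deficit D₀ = C_s − DO₀ = 9.27 − 6.238 = 3.032 mg/L.
D(2.31) = [0.328×27.57/(1.10−0.328)](e^(−0.328×2.31) − e^(−1.10×2.31)) + 3.032 e^(−1.10×2.31)
= 11.72 × (0.4688 − 0.07879) + 3.032 × 0.07879 = 4.807 mg/L.
DO = 9.27 − 4.807 = 4.463 mg/L.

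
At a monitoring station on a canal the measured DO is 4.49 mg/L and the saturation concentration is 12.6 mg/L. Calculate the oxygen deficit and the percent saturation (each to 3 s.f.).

D = C_s − C = 12.6 − 4.49 = 8.11 mg/L.
% saturation = 4.49/12.6 × 100 = 35.6 %.

D ≈ 8.11 mg/L; 35.6 % saturation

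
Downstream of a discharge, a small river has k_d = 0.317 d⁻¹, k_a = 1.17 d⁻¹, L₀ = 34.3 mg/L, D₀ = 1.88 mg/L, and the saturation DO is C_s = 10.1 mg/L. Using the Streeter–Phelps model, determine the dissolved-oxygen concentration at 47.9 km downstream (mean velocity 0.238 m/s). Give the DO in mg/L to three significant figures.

DO ≈ 4.72 mg/L

Travel time t = x/v = 47.9 km / (0.238 m/s) = 47900 m / 0.238 m/s = 201300 s = 2.329 d.
k_d L₀/(k_a−k_d) = 0.317×34.3/(1.17−0.317) = 10.87/0.8530 = 12.75 mg/L.
e^(−k_d t) = e^(−0.317×2.329) = 0.4779; e^(−k_a t) = e^(−1.17×2.329) = 0.06552.
D = 12.75 × (0.4779 − 0.06552) + 1.88 × 0.06552 = 5.256 + 0.1232 = 5.379 mg/L.
DO = C_s − D = 10.1 − 5.379 = 4.721 mg/L.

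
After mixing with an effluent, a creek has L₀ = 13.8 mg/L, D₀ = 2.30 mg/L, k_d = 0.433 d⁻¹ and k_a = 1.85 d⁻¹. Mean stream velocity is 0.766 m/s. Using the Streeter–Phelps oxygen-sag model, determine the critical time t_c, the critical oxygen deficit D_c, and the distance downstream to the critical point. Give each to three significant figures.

t_c ≈ 0.468 d; D_c ≈ 2.64 mg/L; x_c ≈ 31.0 km

At the critical point dD/dt = 0, so k_d L₀ e^(−k_d t) = k_a D. Substituting D(t) from the Streeter–Phelps equation and solving for t gives
t_c = ln[(k_a/k_d)(1 − D₀(k_a−k_d)/(k_d L₀))] / (k_a−k_d).
Here k_a−k_d = 1.417 d⁻¹ and 1 − D₀(k_a−k_d)/(k_d L₀) = 1 − 2.30×1.417/(0.433×13.8) = 0.4546, so
t_c = ln(4.273 × 0.4546) / 1.417 = 0.6638 / 1.417 = 0.4685 d.
L(t_c) = L₀ e^(−k_d t_c) = 13.8 × 0.8164 = 11.27 mg/L, and at the critical point k_a D_c = k_d L, so D_c = (0.433/1.85) × 11.27 = 2.637 mg/L.
x_c = v t_c = 0.766 m/s × 0.4685 d × 86400 s/d = 31000 m ≈ 31.0 km.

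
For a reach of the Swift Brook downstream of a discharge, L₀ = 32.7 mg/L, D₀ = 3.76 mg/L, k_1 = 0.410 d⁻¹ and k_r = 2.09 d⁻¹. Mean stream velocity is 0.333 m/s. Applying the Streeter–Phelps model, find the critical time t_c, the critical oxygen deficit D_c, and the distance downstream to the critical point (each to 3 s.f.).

With k_r/k_1 = 5.098 and 1 − D₀(k_r−k_1)/(k_1 L₀) = 0.5288,
t_c = ln(5.098 × 0.5288) / (2.09 − 0.410) = ln(2.696) / 1.680 = 0.9917/1.680 = 0.5903 d.
L(t_c) = L₀ e^(−k_1 t_c) = 32.7 × 0.7850 = 25.67 mg/L, and at the critical point k_r D_c = k_1 L, so D_c = (0.410/2.09) × 25.67 = 5.036 mg/L.
x_c = v t_c = 0.333 m/s × 0.5903 d × 86400 s/d = 16980 m ≈ 17.0 km.

t_c ≈ 0.590 d; D_c ≈ 5.04 mg/L; x_c ≈ 17.0 km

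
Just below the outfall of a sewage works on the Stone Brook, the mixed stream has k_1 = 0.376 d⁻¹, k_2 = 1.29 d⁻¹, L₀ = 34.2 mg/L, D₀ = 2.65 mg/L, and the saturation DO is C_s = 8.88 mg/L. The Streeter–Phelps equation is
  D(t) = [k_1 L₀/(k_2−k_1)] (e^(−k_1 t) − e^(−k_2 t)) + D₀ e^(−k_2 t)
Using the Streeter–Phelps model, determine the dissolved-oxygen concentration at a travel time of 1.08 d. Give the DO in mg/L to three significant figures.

k_1 L₀/(k_2−k_1) = 0.376×34.2/(1.29−0.376) = 12.86/0.9140 = 14.07 mg/L.
e^(−k_1 t) = e^(−0.376×1.080) = 0.6663; e^(−k_2 t) = e^(−1.29×1.080) = 0.2483.
D = 14.07 × (0.6663 − 0.2483) + 2.65 × 0.2483 = 5.881 + 0.6579 = 6.539 mg/L.
DO = C_s − D = 8.88 − 6.539 = 2.341 mg/L.

DO ≈ 2.34 mg/L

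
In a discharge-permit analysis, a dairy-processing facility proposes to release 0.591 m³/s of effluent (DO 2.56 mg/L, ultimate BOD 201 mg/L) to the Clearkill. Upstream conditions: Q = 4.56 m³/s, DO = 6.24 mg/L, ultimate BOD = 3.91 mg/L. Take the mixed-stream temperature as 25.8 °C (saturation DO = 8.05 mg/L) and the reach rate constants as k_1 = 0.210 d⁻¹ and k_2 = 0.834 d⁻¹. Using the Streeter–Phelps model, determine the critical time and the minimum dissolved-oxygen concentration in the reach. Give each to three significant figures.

t_c ≈ 1.75 d; minimum DO ≈ 3.42 mg/L

Mixed DO = (4.56×6.24 + 0.591×2.56)/(4.56+0.591) = 29.97/5.151 = 5.818 mg/L.
Mixed L₀ = (4.56×3.91 + 0.591×201)/(5.151) = 136.6/5.151 = 26.52 mg/L.
Initial deficit D₀ = C_s − DO₀ = 8.05 − 5.818 = 2.232 mg/L.
t_c = (1/0.6240) ln[(0.834/0.210)(1 − 2.232×0.6240/(0.210×26.52))] = 1.603 × ln(2.978) = 1.749 d.
D_c = (0.210/0.834) × 26.52 × e^(−0.210×1.749) = 0.2518 × 26.52 × 0.6926 = 4.626 mg/L.
Minimum DO = 8.05 − 4.626 = 3.424 mg/L.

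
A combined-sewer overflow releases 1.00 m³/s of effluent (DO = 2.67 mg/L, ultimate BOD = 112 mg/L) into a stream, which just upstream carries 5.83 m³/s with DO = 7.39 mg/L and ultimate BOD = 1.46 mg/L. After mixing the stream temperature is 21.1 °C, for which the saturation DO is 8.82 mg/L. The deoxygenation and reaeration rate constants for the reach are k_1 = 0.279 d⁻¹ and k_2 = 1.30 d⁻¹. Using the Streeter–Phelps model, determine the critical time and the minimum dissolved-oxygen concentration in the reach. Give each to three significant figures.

Mixed DO = (5.83×7.39 + 1.00×2.67)/(5.83+1.00) = 45.75/6.830 = 6.699 mg/L.
Mixed L₀ = (5.83×1.46 + 1.00×112)/(6.830) = 120.5/6.830 = 17.64 mg/L.
Initial deficit D₀ = C_s − DO₀ = 8.82 − 6.699 = 2.121 mg/L.
t_c = (1/1.021) ln[(1.30/0.279)(1 − 2.121×1.021/(0.279×17.64))] = 0.9794 × ln(2.610) = 0.9395 d.
D_c = (0.279/1.30) × 17.64 × e^(−0.279×0.9395) = 0.2146 × 17.64 × 0.7694 = 2.914 mg/L.
Minimum DO = 8.82 − 2.914 = 5.906 mg/L.

t_c ≈ 0.940 d; minimum DO ≈ 5.91 mg/L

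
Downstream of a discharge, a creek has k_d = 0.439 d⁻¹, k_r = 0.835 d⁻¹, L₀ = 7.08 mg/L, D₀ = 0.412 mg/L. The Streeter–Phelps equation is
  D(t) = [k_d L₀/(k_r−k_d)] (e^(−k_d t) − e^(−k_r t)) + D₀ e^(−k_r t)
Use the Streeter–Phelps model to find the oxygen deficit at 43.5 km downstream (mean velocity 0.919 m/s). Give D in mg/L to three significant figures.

Travel time t = x/v = 43.5 km / (0.919 m/s) = 43500 m / 0.919 m/s = 47330 s = 0.5478 d.
k_d L₀/(k_r−k_d) = 0.439×7.08/(0.835−0.439) = 3.108/0.3960 = 7.849 mg/L.
e^(−k_d t) = e^(−0.439×0.5478) = 0.7862; e^(−k_r t) = e^(−0.835×0.5478) = 0.6329.
D = 7.849 × (0.7862 − 0.6329) + 0.412 × 0.6329 = 1.204 + 0.2608 = 1.464 mg/L.

D ≈ 1.46 mg/L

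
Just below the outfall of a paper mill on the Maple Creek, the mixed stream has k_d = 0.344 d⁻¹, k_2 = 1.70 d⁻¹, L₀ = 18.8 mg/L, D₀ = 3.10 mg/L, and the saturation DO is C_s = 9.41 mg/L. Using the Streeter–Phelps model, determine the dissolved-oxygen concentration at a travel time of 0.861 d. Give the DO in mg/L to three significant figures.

DO ≈ 6.25 mg/L

k_d L₀/(k_2−k_d) = 0.344×18.8/(1.70−0.344) = 6.467/1.356 = 4.769 mg/L.
e^(−k_d t) = e^(−0.344×0.8610) = 0.7437; e^(−k_2 t) = e^(−1.70×0.8610) = 0.2314.
D = 4.769 × (0.7437 − 0.2314) + 3.10 × 0.2314 = 2.443 + 0.7173 = 3.160 mg/L.
DO = C_s − D = 9.41 − 3.160 = 6.250 mg/L.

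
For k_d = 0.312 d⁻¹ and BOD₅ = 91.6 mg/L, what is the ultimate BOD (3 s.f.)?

BOD₅ = L₀(1 − e^(−5k_d)) ⇒ L₀ = BOD₅ / (1 − e^(−5×0.312))
= 91.6 / (1 − 0.2101) = 91.6 / 0.7899 = 116.0 mg/L.

L₀ ≈ 116 mg/L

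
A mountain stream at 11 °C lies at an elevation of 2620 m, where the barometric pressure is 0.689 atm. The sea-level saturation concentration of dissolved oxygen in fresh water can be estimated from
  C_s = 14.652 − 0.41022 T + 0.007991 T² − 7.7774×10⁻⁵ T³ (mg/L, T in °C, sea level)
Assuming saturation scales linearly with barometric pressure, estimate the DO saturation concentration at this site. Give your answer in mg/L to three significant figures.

At sea level: C_s = 14.652 − 0.41022×11 + 0.007991×11² − 7.7774×10⁻⁵×11³ = 11.00 mg/L.
Pressure correction: C_s' = 11.00 × 0.689 = 7.581 mg/L.

C_s ≈ 7.58 mg/L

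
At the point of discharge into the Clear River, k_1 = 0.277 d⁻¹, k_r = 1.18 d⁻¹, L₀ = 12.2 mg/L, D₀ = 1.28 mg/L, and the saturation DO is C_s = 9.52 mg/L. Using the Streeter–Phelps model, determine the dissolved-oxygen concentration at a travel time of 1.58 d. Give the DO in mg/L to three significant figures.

k_1 L₀/(k_r−k_1) = 0.277×12.2/(1.18−0.277) = 3.379/0.9030 = 3.742 mg/L.
e^(−k_1 t) = e^(−0.277×1.580) = 0.6455; e^(−k_r t) = e^(−1.18×1.580) = 0.1550.
D = 3.742 × (0.6455 − 0.1550) + 1.28 × 0.1550 = 1.836 + 0.1984 = 2.034 mg/L.
DO = C_s − D = 9.52 − 2.034 = 7.486 mg/L.

DO ≈ 7.49 mg/L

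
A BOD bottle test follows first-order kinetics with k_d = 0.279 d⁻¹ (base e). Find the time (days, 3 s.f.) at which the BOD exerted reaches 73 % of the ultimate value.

y/L₀ = 1 − e^(−k_d t) = 0.73 ⇒ e^(−k_d t) = 0.270
t = −ln(0.270) / 0.279 = 1.309 / 0.279 = 4.693 d.

t ≈ 4.69 d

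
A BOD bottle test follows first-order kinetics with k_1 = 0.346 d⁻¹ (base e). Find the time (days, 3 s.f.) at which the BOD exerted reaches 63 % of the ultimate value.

y/L₀ = 1 − e^(−k_1 t) = 0.63 ⇒ e^(−k_1 t) = 0.370
t = −ln(0.370) / 0.346 = 0.9943 / 0.346 = 2.874 d.

t ≈ 2.87 d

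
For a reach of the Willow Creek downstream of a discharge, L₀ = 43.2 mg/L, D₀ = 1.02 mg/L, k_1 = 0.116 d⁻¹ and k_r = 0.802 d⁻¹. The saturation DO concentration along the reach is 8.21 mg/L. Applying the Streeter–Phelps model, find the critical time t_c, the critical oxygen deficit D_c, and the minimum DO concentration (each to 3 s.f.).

At the critical point dD/dt = 0, so k_1 L₀ e^(−k_1 t) = k_r D. Substituting D(t) from the Streeter–Phelps equation and solving for t gives
t_c = ln[(k_r/k_1)(1 − D₀(k_r−k_1)/(k_1 L₀))] / (k_r−k_1).
Here k_r−k_1 = 0.6860 d⁻¹ and 1 − D₀(k_r−k_1)/(k_1 L₀) = 1 − 1.02×0.6860/(0.116×43.2) = 0.8604, so
t_c = ln(6.914 × 0.8604) / 0.6860 = 1.783 / 0.6860 = 2.599 d.
L(t_c) = L₀ e^(−k_1 t_c) = 43.2 × 0.7397 = 31.95 mg/L, and at the critical point k_r D_c = k_1 L, so D_c = (0.116/0.802) × 31.95 = 4.622 mg/L.
Minimum DO = C_s − D_c = 8.21 − 4.622 = 3.588 mg/L.

t_c ≈ 2.60 d; D_c ≈ 4.62 mg/L; min DO ≈ 3.59 mg/L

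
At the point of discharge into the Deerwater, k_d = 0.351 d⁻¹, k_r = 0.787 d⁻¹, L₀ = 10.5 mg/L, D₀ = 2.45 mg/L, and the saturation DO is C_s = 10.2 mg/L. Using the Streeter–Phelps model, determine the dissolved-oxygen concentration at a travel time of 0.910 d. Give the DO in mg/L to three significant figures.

k_d L₀/(k_r−k_d) = 0.351×10.5/(0.787−0.351) = 3.685/0.4360 = 8.453 mg/L.
e^(−k_d t) = e^(−0.351×0.9100) = 0.7266; e^(−k_r t) = e^(−0.787×0.9100) = 0.4886.
D = 8.453 × (0.7266 − 0.4886) + 2.45 × 0.4886 = 2.011 + 1.197 = 3.209 mg/L.
DO = C_s − D = 10.2 − 3.209 = 6.991 mg/L.

DO ≈ 6.99 mg/L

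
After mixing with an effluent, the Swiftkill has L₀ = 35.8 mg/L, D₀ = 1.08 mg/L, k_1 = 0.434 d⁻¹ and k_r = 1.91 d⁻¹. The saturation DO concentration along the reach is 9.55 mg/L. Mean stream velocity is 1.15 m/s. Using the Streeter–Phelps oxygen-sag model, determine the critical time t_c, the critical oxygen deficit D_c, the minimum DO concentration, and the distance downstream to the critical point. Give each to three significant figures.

t_c ≈ 0.931 d; D_c ≈ 5.43 mg/L; min DO ≈ 4.12 mg/L; x_c ≈ 92.5 km

At the critical point dD/dt = 0, so k_1 L₀ e^(−k_1 t) = k_r D. Substituting D(t) from the Streeter–Phelps equation and solving for t gives
t_c = ln[(k_r/k_1)(1 − D₀(k_r−k_1)/(k_1 L₀))] / (k_r−k_1).
Here k_r−k_1 = 1.476 d⁻¹ and 1 − D₀(k_r−k_1)/(k_1 L₀) = 1 − 1.08×1.476/(0.434×35.8) = 0.8974, so
t_c = ln(4.401 × 0.8974) / 1.476 = 1.374 / 1.476 = 0.9306 d.
L(t_c) = L₀ e^(−k_1 t_c) = 35.8 × 0.6677 = 23.90 mg/L, and at the critical point k_r D_c = k_1 L, so D_c = (0.434/1.91) × 23.90 = 5.432 mg/L.
Minimum DO = C_s − D_c = 9.55 − 5.432 = 4.118 mg/L.
x_c = v t_c = 1.15 m/s × 0.9306 d × 86400 s/d = 92460 m ≈ 92.5 km.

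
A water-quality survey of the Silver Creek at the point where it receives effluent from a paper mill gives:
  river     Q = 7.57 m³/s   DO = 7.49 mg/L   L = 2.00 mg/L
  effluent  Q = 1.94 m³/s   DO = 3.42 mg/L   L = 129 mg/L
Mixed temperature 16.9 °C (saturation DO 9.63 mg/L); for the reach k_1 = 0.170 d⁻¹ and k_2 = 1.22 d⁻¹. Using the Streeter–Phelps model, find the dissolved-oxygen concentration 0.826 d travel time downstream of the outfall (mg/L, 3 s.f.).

DO ≈ 6.27 mg/L

Mixed DO = (7.57×7.49 + 1.94×3.42)/(7.57+1.94) = 63.33/9.510 = 6.660 mg/L.
Mixed L₀ = (7.57×2.00 + 1.94×129)/(9.510) = 265.4/9.510 = 27.91 mg/L.
Initial deficit D₀ = C_s − DO₀ = 9.63 − 6.660 = 2.970 mg/L.
D(0.826) = [0.170×27.91/(1.22−0.170)](e^(−0.170×0.826) − e^(−1.22×0.826)) + 2.970 e^(−1.22×0.826)
= 4.518 × (0.8690 − 0.3651) + 2.970 × 0.3651 = 3.361 mg/L.
DO = 9.63 − 3.361 = 6.269 mg/L.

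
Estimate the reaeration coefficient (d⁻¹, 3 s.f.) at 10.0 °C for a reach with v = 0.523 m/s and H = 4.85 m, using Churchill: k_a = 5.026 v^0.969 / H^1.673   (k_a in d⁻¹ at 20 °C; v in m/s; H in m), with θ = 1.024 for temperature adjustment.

k_a ≈ 0.151 d⁻¹

k_a(20) = 5.026 × 0.523^0.969 / 4.85^1.673 = 5.026 × 0.5336 / 14.04 = 0.1911 d⁻¹.
k_a(10.0) = 0.1911 × 1.024^(10.0−20) = 0.1911 × 0.7889 = 0.1507 d⁻¹.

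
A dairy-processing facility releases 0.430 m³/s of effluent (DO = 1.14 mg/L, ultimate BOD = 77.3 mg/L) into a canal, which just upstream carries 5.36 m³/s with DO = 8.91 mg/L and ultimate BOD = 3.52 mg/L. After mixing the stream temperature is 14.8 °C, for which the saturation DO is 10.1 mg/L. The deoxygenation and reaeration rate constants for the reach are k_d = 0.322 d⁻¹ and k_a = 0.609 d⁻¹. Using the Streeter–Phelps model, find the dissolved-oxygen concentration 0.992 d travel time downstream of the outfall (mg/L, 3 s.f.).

DO ≈ 7.32 mg/L

Mixed DO = (5.36×8.91 + 0.430×1.14)/(5.36+0.430) = 48.25/5.790 = 8.333 mg/L.
Mixed L₀ = (5.36×3.52 + 0.430×77.3)/(5.790) = 52.11/5.790 = 8.999 mg/L.
Initial deficit D₀ = C_s − DO₀ = 10.1 − 8.333 = 1.767 mg/L.
D(0.992) = [0.322×8.999/(0.609−0.322)](e^(−0.322×0.992) − e^(−0.609×0.992)) + 1.767 e^(−0.609×0.992)
= 10.10 × (0.7266 − 0.5466) + 1.767 × 0.5466 = 2.783 mg/L.
DO = 10.1 − 2.783 = 7.317 mg/L.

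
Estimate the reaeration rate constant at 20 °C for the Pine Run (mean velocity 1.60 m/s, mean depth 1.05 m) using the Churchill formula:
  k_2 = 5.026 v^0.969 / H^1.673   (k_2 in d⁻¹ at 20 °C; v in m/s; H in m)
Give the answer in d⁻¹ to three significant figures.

k_2 = 5.026 × 1.60^0.969 / 1.05^1.673 = 5.026 × 1.577 / 1.085 = 7.304 d⁻¹.

k_2 ≈ 7.30 d⁻¹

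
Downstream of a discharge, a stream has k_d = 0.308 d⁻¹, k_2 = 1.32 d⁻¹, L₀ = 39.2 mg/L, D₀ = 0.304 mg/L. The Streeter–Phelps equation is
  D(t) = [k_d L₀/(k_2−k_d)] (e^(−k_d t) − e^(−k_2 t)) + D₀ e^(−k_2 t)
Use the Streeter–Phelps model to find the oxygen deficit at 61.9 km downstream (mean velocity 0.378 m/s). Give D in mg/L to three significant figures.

Travel time t = x/v = 61.9 km / (0.378 m/s) = 61900 m / 0.378 m/s = 163800 s = 1.895 d.
k_d L₀/(k_2−k_d) = 0.308×39.2/(1.32−0.308) = 12.07/1.012 = 11.93 mg/L.
e^(−k_d t) = e^(−0.308×1.895) = 0.5578; e^(−k_2 t) = e^(−1.32×1.895) = 0.08193.
D = 11.93 × (0.5578 − 0.08193) + 0.304 × 0.08193 = 5.677 + 0.02491 = 5.702 mg/L.

D ≈ 5.70 mg/L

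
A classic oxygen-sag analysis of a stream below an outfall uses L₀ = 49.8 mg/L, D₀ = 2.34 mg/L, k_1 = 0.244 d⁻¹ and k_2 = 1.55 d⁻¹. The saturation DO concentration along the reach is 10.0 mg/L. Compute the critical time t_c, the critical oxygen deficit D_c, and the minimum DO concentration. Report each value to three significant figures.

At the critical point dD/dt = 0, so k_1 L₀ e^(−k_1 t) = k_2 D. Substituting D(t) from the Streeter–Phelps equation and solving for t gives
t_c = ln[(k_2/k_1)(1 − D₀(k_2−k_1)/(k_1 L₀))] / (k_2−k_1).
Here k_2−k_1 = 1.306 d⁻¹ and 1 − D₀(k_2−k_1)/(k_1 L₀) = 1 − 2.34×1.306/(0.244×49.8) = 0.7485, so
t_c = ln(6.352 × 0.7485) / 1.306 = 1.559 / 1.306 = 1.194 d.
L(t_c) = L₀ e^(−k_1 t_c) = 49.8 × 0.7473 = 37.22 mg/L, and at the critical point k_2 D_c = k_1 L, so D_c = (0.244/1.55) × 37.22 = 5.858 mg/L.
Minimum DO = C_s − D_c = 10.0 − 5.858 = 4.142 mg/L.

t_c ≈ 1.19 d; D_c ≈ 5.86 mg/L; min DO ≈ 4.14 mg/L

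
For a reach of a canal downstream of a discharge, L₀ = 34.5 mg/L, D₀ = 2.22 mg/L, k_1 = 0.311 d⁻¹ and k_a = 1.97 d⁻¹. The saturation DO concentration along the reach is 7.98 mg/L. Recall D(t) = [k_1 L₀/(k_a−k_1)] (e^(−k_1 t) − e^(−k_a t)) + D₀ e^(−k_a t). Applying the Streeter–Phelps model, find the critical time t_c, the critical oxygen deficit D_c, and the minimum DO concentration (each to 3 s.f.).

t_c ≈ 0.859 d; D_c ≈ 4.17 mg/L; min DO ≈ 3.81 mg/L

At the critical point dD/dt = 0, so k_1 L₀ e^(−k_1 t) = k_a D. Substituting D(t) from the Streeter–Phelps equation and solving for t gives
t_c = ln[(k_a/k_1)(1 − D₀(k_a−k_1)/(k_1 L₀))] / (k_a−k_1).
Here k_a−k_1 = 1.659 d⁻¹ and 1 − D₀(k_a−k_1)/(k_1 L₀) = 1 − 2.22×1.659/(0.311×34.5) = 0.6567, so
t_c = ln(6.334 × 0.6567) / 1.659 = 1.426 / 1.659 = 0.8593 d.
L(t_c) = L₀ e^(−k_1 t_c) = 34.5 × 0.7655 = 26.41 mg/L, and at the critical point k_a D_c = k_1 L, so D_c = (0.311/1.97) × 26.41 = 4.169 mg/L.
Minimum DO = C_s − D_c = 7.98 − 4.169 = 3.811 mg/L.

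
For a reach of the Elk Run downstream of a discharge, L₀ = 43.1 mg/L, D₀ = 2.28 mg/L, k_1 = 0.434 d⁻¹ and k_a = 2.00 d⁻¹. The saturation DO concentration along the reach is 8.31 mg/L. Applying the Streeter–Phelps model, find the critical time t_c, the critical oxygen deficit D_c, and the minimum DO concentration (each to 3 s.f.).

t_c ≈ 0.840 d; D_c ≈ 6.49 mg/L; min DO ≈ 1.82 mg/L

With k_a/k_1 = 4.608 and 1 − D₀(k_a−k_1)/(k_1 L₀) = 0.8091,
t_c = ln(4.608 × 0.8091) / (2.00 − 0.434) = ln(3.729) / 1.566 = 1.316/1.566 = 0.8404 d.
D_c = (k_1/k_a) L₀ e^(−k_1 t_c) = (0.434/2.00) × 43.1 × e^(−0.434×0.8404) = 0.2170 × 43.1 × 0.6944 = 6.494 mg/L.
Minimum DO = C_s − D_c = 8.31 − 6.494 = 1.816 mg/L.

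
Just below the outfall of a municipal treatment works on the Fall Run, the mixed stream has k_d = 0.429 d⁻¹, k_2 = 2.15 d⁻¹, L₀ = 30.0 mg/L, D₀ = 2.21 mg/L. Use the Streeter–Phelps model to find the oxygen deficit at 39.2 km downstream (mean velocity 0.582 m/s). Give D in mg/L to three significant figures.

Travel time t = x/v = 39.2 km / (0.582 m/s) = 39200 m / 0.582 m/s = 67350 s = 0.7796 d.
k_d L₀/(k_2−k_d) = 0.429×30.0/(2.15−0.429) = 12.87/1.721 = 7.478 mg/L.
e^(−k_d t) = e^(−0.429×0.7796) = 0.7157; e^(−k_2 t) = e^(−2.15×0.7796) = 0.1871.
D = 7.478 × (0.7157 − 0.1871) + 2.21 × 0.1871 = 3.953 + 0.4135 = 4.367 mg/L.

D ≈ 4.37 mg/L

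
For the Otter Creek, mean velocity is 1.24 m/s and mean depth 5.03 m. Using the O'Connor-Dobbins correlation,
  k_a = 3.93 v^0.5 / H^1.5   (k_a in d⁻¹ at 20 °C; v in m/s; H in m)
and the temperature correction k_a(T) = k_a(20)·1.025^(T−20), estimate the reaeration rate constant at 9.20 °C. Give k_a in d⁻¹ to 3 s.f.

k_a ≈ 0.297 d⁻¹

k_a(20) = 3.93 × 1.24^0.5 / 5.03^1.5 = 3.93 × 1.114 / 11.28 = 0.3879 d⁻¹.
k_a(9.20) = 0.3879 × 1.025^(9.20−20) = 0.3879 × 0.7659 = 0.2971 d⁻¹.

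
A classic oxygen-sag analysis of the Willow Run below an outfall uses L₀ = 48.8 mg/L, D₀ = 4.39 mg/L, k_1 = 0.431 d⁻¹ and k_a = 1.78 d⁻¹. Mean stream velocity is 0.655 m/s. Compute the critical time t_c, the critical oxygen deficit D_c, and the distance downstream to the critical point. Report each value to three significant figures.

t_c = [1/(k_a−k_1)] ln[(k_a/k_1)(1 − D₀(k_a−k_1)/(k_1 L₀))]
= [1/(1.78−0.431)] ln[(1.78/0.431)(1 − 4.39×1.349/(0.431×48.8))]
= (1/1.349) ln[4.130 × 0.7184] = 0.7413 × ln(2.967) = 0.7413 × 1.088 = 0.8062 d.
L(t_c) = L₀ e^(−k_1 t_c) = 48.8 × 0.7065 = 34.48 mg/L, and at the critical point k_a D_c = k_1 L, so D_c = (0.431/1.78) × 34.48 = 8.348 mg/L.
x_c = v t_c = 0.655 m/s × 0.8062 d × 86400 s/d = 45630 m ≈ 45.6 km.

t_c ≈ 0.806 d; D_c ≈ 8.35 mg/L; x_c ≈ 45.6 km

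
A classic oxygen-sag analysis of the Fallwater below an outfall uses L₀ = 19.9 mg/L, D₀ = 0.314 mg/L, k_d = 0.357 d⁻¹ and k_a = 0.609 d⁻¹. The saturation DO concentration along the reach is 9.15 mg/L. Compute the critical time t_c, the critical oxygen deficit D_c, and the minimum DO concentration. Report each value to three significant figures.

t_c ≈ 2.07 d; D_c ≈ 5.56 mg/L; min DO ≈ 3.59 mg/L

With k_a/k_d = 1.706 and 1 − D₀(k_a−k_d)/(k_d L₀) = 0.9889,
t_c = ln(1.706 × 0.9889) / (0.609 − 0.357) = ln(1.687) / 0.2520 = 0.5229/0.2520 = 2.075 d.
D_c = (k_d/k_a) L₀ e^(−k_d t_c) = (0.357/0.609) × 19.9 × e^(−0.357×2.075) = 0.5862 × 19.9 × 0.4768 = 5.562 mg/L.
Minimum DO = C_s − D_c = 9.15 − 5.562 = 3.588 mg/L.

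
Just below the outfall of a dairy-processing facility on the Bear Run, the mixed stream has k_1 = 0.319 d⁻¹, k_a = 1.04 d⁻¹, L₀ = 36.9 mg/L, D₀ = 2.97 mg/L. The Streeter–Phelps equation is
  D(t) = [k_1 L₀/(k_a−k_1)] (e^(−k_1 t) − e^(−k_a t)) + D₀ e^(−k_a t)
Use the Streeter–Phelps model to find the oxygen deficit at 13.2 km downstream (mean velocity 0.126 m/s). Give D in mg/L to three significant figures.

Travel time t = x/v = 13.2 km / (0.126 m/s) = 13200 m / 0.126 m/s = 104800 s = 1.213 d.
k_1 L₀/(k_a−k_1) = 0.319×36.9/(1.04−0.319) = 11.77/0.7210 = 16.33 mg/L.
e^(−k_1 t) = e^(−0.319×1.213) = 0.6792; e^(−k_a t) = e^(−1.04×1.213) = 0.2834.
D = 16.33 × (0.6792 − 0.2834) + 2.97 × 0.2834 = 6.463 + 0.8416 = 7.305 mg/L.

D ≈ 7.30 mg/L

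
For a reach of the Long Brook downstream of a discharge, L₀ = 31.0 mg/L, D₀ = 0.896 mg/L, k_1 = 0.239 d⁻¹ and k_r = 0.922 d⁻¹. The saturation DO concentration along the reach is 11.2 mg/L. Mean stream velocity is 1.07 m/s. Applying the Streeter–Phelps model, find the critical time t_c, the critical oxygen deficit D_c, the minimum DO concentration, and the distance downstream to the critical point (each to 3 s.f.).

t_c ≈ 1.85 d; D_c ≈ 5.16 mg/L; min DO ≈ 6.04 mg/L; x_c ≈ 171 km

With k_r/k_1 = 3.858 and 1 − D₀(k_r−k_1)/(k_1 L₀) = 0.9174,
t_c = ln(3.858 × 0.9174) / (0.922 − 0.239) = ln(3.539) / 0.6830 = 1.264/0.6830 = 1.850 d.
L(t_c) = L₀ e^(−k_1 t_c) = 31.0 × 0.6426 = 19.92 mg/L, and at the critical point k_r D_c = k_1 L, so D_c = (0.239/0.922) × 19.92 = 5.164 mg/L.
Minimum DO = C_s − D_c = 11.2 − 5.164 = 6.036 mg/L.
x_c = v t_c = 1.07 m/s × 1.850 d × 86400 s/d = 171100 m ≈ 171 km.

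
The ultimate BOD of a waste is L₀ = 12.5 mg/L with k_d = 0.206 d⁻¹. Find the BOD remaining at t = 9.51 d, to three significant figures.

L ≈ 1.76 mg/L

L_t = L₀ e^(−k_d t) = 12.5 × e^(−0.206×9.51) = 12.5 × 0.1410 = 1.762 mg/L.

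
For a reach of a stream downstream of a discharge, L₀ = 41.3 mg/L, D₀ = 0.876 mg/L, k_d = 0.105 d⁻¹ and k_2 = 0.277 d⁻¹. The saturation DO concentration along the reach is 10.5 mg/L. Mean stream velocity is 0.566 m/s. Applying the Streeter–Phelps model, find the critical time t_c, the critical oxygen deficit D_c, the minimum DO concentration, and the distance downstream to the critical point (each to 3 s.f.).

t_c ≈ 5.43 d; D_c ≈ 8.85 mg/L; min DO ≈ 1.65 mg/L; x_c ≈ 266 km

At the critical point dD/dt = 0, so k_d L₀ e^(−k_d t) = k_2 D. Substituting D(t) from the Streeter–Phelps equation and solving for t gives
t_c = ln[(k_2/k_d)(1 − D₀(k_2−k_d)/(k_d L₀))] / (k_2−k_d).
Here k_2−k_d = 0.1720 d⁻¹ and 1 − D₀(k_2−k_d)/(k_d L₀) = 1 − 0.876×0.1720/(0.105×41.3) = 0.9653, so
t_c = ln(2.638 × 0.9653) / 0.1720 = 0.9347 / 0.1720 = 5.434 d.
D_c = (k_d/k_2) L₀ e^(−k_d t_c) = (0.105/0.277) × 41.3 × e^(−0.105×5.434) = 0.3791 × 41.3 × 0.5652 = 8.848 mg/L.
Minimum DO = C_s − D_c = 10.5 − 8.848 = 1.652 mg/L.
x_c = v t_c = 0.566 m/s × 5.434 d × 86400 s/d = 265700 m ≈ 266 km.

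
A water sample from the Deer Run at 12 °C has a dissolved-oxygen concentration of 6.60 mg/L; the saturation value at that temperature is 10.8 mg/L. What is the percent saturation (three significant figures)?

% saturation = C/C_s × 100 = 6.60/10.8 × 100 = 61.1 %.

61.1 % saturation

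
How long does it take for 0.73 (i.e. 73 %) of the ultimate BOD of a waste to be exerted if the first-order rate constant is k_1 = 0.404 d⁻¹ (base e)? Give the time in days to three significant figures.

t ≈ 3.24 d

y/L₀ = 1 − e^(−k_1 t) = 0.73 ⇒ e^(−k_1 t) = 0.270
t = −ln(0.270) / 0.404 = 1.309 / 0.404 = 3.241 d.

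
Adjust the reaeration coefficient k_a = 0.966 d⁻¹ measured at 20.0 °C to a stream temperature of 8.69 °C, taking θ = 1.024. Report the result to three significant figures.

k_a ≈ 0.739 d⁻¹

k_a(T₂) = k_a(T₁) · θ^(T₂−T₁) = 0.966 × 1.024^(8.69−20.0)
= 0.966 × 1.024^-11.3 = 0.966 × 0.7647 = 0.7387 d⁻¹.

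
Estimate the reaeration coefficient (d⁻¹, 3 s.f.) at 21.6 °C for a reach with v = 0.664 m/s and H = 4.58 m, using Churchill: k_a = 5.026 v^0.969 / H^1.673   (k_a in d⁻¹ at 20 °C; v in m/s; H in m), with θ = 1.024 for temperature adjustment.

k_a ≈ 0.275 d⁻¹

k_a(20) = 5.026 × 0.664^0.969 / 4.58^1.673 = 5.026 × 0.6725 / 12.75 = 0.2650 d⁻¹.
k_a(21.6) = 0.2650 × 1.024^(21.6−20) = 0.2650 × 1.039 = 0.2753 d⁻¹.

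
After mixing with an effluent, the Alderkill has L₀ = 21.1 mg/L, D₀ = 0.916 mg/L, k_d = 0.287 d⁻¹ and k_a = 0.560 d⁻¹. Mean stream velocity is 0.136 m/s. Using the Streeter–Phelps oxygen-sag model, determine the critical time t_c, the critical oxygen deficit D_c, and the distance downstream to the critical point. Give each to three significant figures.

t_c ≈ 2.29 d; D_c ≈ 5.60 mg/L; x_c ≈ 27.0 km

With k_a/k_d = 1.951 and 1 − D₀(k_a−k_d)/(k_d L₀) = 0.9587,
t_c = ln(1.951 × 0.9587) / (0.560 − 0.287) = ln(1.871) / 0.2730 = 0.6263/0.2730 = 2.294 d.
D_c = (k_d/k_a) L₀ e^(−k_d t_c) = (0.287/0.560) × 21.1 × e^(−0.287×2.294) = 0.5125 × 21.1 × 0.5177 = 5.598 mg/L.
x_c = v t_c = 0.136 m/s × 2.294 d × 86400 s/d = 26960 m ≈ 27.0 km.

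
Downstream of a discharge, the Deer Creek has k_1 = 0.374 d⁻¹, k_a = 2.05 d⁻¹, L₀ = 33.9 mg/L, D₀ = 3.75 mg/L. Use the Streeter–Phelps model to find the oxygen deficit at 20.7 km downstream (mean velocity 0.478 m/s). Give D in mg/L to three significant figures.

D ≈ 4.91 mg/L

Travel time t = x/v = 20.7 km / (0.478 m/s) = 20700 m / 0.478 m/s = 43310 s = 0.5012 d.
k_1 L₀/(k_a−k_1) = 0.374×33.9/(2.05−0.374) = 12.68/1.676 = 7.565 mg/L.
e^(−k_1 t) = e^(−0.374×0.5012) = 0.8291; e^(−k_a t) = e^(−2.05×0.5012) = 0.3579.
D = 7.565 × (0.8291 − 0.3579) + 3.75 × 0.3579 = 3.564 + 1.342 = 4.906 mg/L.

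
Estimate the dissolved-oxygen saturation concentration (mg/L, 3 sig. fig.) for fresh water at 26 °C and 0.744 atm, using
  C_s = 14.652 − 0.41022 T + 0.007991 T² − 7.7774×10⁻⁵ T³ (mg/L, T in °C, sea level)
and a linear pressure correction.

At sea level: C_s = 14.652 − 0.41022×26 + 0.007991×26² − 7.7774×10⁻⁵×26³ = 8.021 mg/L.
Pressure correction: C_s' = 8.021 × 0.744 = 5.968 mg/L.

C_s ≈ 5.97 mg/L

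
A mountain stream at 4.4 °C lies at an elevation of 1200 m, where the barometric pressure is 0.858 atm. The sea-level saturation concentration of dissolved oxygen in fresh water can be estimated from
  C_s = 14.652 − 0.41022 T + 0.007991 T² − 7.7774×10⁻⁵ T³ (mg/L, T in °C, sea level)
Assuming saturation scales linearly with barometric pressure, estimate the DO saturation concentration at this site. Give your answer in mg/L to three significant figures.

At sea level: C_s = 14.652 − 0.41022×4.4 + 0.007991×4.4² − 7.7774×10⁻⁵×4.4³ = 13.00 mg/L.
Pressure correction: C_s' = 13.00 × 0.858 = 11.15 mg/L.

C_s ≈ 11.1 mg/L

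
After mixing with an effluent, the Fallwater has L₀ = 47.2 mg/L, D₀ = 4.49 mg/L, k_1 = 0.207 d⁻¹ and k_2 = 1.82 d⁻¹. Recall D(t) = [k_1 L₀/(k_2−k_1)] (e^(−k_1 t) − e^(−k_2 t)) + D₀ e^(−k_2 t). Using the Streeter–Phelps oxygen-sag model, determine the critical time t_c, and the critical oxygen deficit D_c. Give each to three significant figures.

t_c ≈ 0.510 d; D_c ≈ 4.83 mg/L

t_c = [1/(k_2−k_1)] ln[(k_2/k_1)(1 − D₀(k_2−k_1)/(k_1 L₀))]
= [1/(1.82−0.207)] ln[(1.82/0.207)(1 − 4.49×1.613/(0.207×47.2))]
= (1/1.613) ln[8.792 × 0.2587] = 0.6200 × ln(2.275) = 0.6200 × 0.8220 = 0.5096 d.
L(t_c) = L₀ e^(−k_1 t_c) = 47.2 × 0.8999 = 42.47 mg/L, and at the critical point k_2 D_c = k_1 L, so D_c = (0.207/1.82) × 42.47 = 4.831 mg/L.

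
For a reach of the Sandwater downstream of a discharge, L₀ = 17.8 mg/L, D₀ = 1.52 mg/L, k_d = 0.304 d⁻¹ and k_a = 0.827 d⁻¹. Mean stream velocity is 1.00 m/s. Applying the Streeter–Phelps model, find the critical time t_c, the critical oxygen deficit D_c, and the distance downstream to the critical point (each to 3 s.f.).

At the critical point dD/dt = 0, so k_d L₀ e^(−k_d t) = k_a D. Substituting D(t) from the Streeter–Phelps equation and solving for t gives
t_c = ln[(k_a/k_d)(1 − D₀(k_a−k_d)/(k_d L₀))] / (k_a−k_d).
Here k_a−k_d = 0.5230 d⁻¹ and 1 − D₀(k_a−k_d)/(k_d L₀) = 1 − 1.52×0.5230/(0.304×17.8) = 0.8531, so
t_c = ln(2.720 × 0.8531) / 0.5230 = 0.8419 / 0.5230 = 1.610 d.
L(t_c) = L₀ e^(−k_d t_c) = 17.8 × 0.6130 = 10.91 mg/L, and at the critical point k_a D_c = k_d L, so D_c = (0.304/0.827) × 10.91 = 4.011 mg/L.
x_c = v t_c = 1.00 m/s × 1.610 d × 86400 s/d = 139100 m ≈ 139 km.

t_c ≈ 1.61 d; D_c ≈ 4.01 mg/L; x_c ≈ 139 km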